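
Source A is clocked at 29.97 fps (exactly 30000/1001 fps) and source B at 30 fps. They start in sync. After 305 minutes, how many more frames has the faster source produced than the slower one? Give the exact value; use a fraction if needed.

305 min = 18300 s.
A emits 30000/1001 × 18300 = 549000000/1001 frames; B emits 30 × 18300 = 549000.
Difference = 549000/1001 frames (≈ 548.4515); B is ahead of A.

549000/1001 frames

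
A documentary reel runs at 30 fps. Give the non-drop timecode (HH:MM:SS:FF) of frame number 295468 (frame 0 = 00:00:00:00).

02:44:08:28

295468 ÷ 30 = 9848 full seconds, remainder 28 frames.
9848 s = 2 h 44 min 8 s.
Timecode: 02:44:08:28.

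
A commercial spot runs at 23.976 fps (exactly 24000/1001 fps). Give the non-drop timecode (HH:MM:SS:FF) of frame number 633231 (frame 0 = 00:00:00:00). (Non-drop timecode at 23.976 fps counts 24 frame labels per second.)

07:19:44:15

633231 ÷ 24 = 26384 full seconds, remainder 15 frames.
26384 s = 7 h 19 min 44 s.
Timecode: 07:19:44:15.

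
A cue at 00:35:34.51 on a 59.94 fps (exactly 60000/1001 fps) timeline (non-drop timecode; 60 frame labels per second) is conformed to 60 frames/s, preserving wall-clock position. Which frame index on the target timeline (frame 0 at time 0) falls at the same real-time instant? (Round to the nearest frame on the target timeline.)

frame 128219

Source frame index: (0×3600 + 35×60 + 34) × 60 + 51 = 128091.
Real time: 128091 / (60000/1001) = 42739697/20000 s.
Target frame: (42739697/20000) × (60) = 128219091/1000 ≈ 128219.091 → 128219.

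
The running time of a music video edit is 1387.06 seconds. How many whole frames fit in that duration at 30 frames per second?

Frames = 1387.06 × 30 = 208059/5 ≈ 41611.8000.
Complete frames: 41611.

41611 frames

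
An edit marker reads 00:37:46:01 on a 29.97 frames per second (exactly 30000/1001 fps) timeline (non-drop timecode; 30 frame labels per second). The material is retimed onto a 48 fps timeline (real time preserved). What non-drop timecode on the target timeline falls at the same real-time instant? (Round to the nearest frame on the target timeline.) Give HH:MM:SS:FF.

00:37:48:14

Source frame index: (0×3600 + 37×60 + 46) × 30 + 1 = 67981.
Real time: 67981 / (30000/1001) = 68048981/30000 s.
Target frame: (68048981/30000) × (48) = 68048981/625 ≈ 108878.370 → 108878.
At 48 labels/s: frame 108878 → 00:37:48:14.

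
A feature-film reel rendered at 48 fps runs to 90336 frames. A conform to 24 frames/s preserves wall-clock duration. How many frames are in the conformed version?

45168 frames

Target frames = source frames × (target rate / source rate) = 90336 × (24)/(48) = 90336 × 1/2 = 45168.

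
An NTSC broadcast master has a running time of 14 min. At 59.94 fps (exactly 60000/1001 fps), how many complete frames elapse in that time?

14 min = 840 s.
Frames = 840 × 60000/1001 = 7200000/143 ≈ 50349.6503.
Complete frames: 50349.

50349 frames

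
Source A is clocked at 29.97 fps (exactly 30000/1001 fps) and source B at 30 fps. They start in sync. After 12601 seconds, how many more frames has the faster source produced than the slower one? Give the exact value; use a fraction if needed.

A emits 30000/1001 × 12601 = 378030000/1001 frames; B emits 30 × 12601 = 378030.
Difference = 378030/1001 frames (≈ 377.6523); B is ahead of A.

378030/1001 frames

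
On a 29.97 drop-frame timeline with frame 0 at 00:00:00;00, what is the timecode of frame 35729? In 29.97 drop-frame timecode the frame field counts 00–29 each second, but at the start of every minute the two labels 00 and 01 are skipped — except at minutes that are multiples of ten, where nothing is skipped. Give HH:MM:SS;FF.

00:19:52;05

Ten DF minutes hold 17982 frames, so frame 35729 lies in block 1 (frames 17982–35963) with 17747 frames into that block.
The block's first minute is 1800 frames and the rest 1798 each; 17747 frames reaches minute 9, so 1 × 18 + 9 × 2 = 36 labels have been skipped so far.
Adding those back, label number 35729 + 36 = 35765 at 30 labels/s is 1192 s + 5 f = 0 h 19 min 52 s frame 5, i.e. 00:19:52;05.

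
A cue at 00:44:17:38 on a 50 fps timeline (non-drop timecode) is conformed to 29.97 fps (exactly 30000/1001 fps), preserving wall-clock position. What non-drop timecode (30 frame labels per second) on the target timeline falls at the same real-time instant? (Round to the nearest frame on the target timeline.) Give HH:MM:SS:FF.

Source frame index: (0×3600 + 44×60 + 17) × 50 + 38 = 132888.
Real time: 132888 / (50) = 66444/25 s.
Target frame: (66444/25) × (30000/1001) = 11390400/143 ≈ 79653.147 → 79653.
At 30 labels/s: frame 79653 → 00:44:15:03.

00:44:15:03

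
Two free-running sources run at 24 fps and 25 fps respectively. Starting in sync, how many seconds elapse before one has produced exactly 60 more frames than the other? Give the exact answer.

The gap grows by |25 − 24| = 1 frame per second.
Time for a 60-frame gap: 60 ÷ (1) = 60 s.

60 seconds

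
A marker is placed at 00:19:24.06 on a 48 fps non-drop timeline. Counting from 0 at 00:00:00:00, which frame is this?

Total seconds to the label: (0 × 3600 + 19 × 60 + 24) = 1164.
Frame index = 1164 × 48 + 6 = 55878.

frame 55878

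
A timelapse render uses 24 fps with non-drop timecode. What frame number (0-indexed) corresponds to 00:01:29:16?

Total seconds to the label: (0 × 3600 + 1 × 60 + 29) = 89.
Frame index = 89 × 24 + 16 = 2152.

frame 2152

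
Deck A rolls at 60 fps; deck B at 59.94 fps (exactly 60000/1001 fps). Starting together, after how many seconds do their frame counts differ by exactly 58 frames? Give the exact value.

The gap grows by |60000/1001 − 60| = 60/1001 frames per second.
Time for a 58-frame gap: 58 ÷ (60/1001) = 29029/30 s.

29029/30 seconds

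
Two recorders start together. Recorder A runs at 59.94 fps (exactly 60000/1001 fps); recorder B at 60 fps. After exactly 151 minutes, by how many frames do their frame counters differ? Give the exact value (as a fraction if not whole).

151 min = 9060 s.
A emits 60000/1001 × 9060 = 543600000/1001 frames; B emits 60 × 9060 = 543600.
Difference = 543600/1001 frames (≈ 543.0569); B is ahead of A.

543600/1001 frames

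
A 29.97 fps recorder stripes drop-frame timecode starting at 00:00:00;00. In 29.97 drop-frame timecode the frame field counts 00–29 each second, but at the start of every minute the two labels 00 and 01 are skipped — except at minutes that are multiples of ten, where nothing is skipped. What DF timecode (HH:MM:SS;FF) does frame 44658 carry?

Each 10-minute DF block holds 10 × 60 × 30 − 9 × 2 = 17982 frames. 44658 ÷ 17982 → 2 full blocks, remainder 8694.
Within the partial block the first minute is 1800 frames and each further minute 1798, so 4 further minute boundaries passed. Total skipped labels = 18 × 2 + 2 × 4 = 44.
Non-drop label index = 44658 + 44 = 44702; at 30 labels/s that is 00:24:50:02, i.e. DF 00:24:50;02.

00:24:50;02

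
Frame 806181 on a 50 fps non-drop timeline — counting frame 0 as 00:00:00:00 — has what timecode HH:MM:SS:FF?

04:28:43:31

806181 ÷ 50 = 16123 full seconds, remainder 31 frames.
16123 s = 4 h 28 min 43 s.
Timecode: 04:28:43:31.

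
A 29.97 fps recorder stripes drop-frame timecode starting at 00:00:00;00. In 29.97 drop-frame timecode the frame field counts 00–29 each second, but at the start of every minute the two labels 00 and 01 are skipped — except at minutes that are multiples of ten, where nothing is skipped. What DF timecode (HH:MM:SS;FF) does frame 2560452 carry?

23:43:53;24

Ten DF minutes hold 17982 frames, so frame 2560452 lies in block 142 (frames 2553444–2571425) with 7008 frames into that block.
The block's first minute is 1800 frames and the rest 1798 each; 7008 frames reaches minute 3, so 142 × 18 + 3 × 2 = 2562 labels have been skipped so far.
Adding those back, label number 2560452 + 2562 = 2563014 at 30 labels/s is 85433 s + 24 f = 23 h 43 min 53 s frame 24, i.e. 23:43:53;24.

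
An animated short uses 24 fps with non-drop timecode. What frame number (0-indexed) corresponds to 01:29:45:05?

129245

Total seconds to the label: (1 × 3600 + 29 × 60 + 45) = 5385.
Frame index = 5385 × 24 + 5 = 129245.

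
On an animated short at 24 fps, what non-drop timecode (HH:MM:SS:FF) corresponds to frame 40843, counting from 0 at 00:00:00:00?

00:28:21:19

40843 ÷ 24 = 1701 full seconds, remainder 19 frames.
1701 s = 0 h 28 min 21 s.
Timecode: 00:28:21:19.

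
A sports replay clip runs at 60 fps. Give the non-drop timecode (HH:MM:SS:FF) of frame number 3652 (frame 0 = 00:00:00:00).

00:01:00:52

3652 ÷ 60 = 60 full seconds, remainder 52 frames.
60 s = 0 h 1 min 0 s.
Timecode: 00:01:00:52.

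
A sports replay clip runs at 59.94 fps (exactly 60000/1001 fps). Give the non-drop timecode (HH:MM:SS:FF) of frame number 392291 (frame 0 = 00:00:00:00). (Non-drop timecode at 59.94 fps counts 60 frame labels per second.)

01:48:58:11

392291 ÷ 60 = 6538 full seconds, remainder 11 frames.
6538 s = 1 h 48 min 58 s.
Timecode: 01:48:58:11.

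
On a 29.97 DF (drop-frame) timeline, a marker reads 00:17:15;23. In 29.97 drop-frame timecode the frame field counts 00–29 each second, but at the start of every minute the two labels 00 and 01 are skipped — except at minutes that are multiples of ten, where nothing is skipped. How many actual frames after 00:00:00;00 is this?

31041

As if non-drop at 30 labels/s: (0 × 3600 + 17 × 60 + 15) × 30 + 23 = 31073.
Minute boundaries passed: 17; those not divisible by 10: 17 − 1 = 16; dropped labels = 2 × 16 = 32.
Actual frame index = 31073 − 32 = 31041.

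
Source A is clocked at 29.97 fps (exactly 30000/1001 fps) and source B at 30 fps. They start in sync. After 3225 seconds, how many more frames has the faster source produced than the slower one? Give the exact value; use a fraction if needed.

A emits 30000/1001 × 3225 = 96750000/1001 frames; B emits 30 × 3225 = 96750.
Difference = 96750/1001 frames (≈ 96.6533); B is ahead of A.

96750/1001 frames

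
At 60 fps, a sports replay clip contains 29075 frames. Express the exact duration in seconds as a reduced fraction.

Running time = 29075 ÷ (60) = 29075 × 1/60 = 5815/12 s.

5815/12 seconds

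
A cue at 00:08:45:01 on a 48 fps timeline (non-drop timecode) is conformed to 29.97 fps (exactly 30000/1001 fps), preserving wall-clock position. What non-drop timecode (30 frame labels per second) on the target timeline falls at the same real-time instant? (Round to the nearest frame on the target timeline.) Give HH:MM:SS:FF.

00:08:44:15

Source frame index: (0×3600 + 8×60 + 45) × 48 + 1 = 25201.
Real time: 25201 / (48) = 25201/48 s.
Target frame: (25201/48) × (30000/1001) = 1431875/91 ≈ 15734.890 → 15735.
At 30 labels/s: frame 15735 → 00:08:44:15.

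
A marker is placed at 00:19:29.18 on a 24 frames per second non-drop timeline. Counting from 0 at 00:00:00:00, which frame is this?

Total seconds to the label: (0 × 3600 + 19 × 60 + 29) = 1169.
Frame index = 1169 × 24 + 18 = 28074.

28074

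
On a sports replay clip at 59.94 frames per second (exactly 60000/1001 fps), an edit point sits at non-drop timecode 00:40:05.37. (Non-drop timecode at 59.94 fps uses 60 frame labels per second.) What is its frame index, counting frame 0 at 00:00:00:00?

frame 144337

Total seconds to the label: (0 × 3600 + 40 × 60 + 5) = 2405.
Frame index = 2405 × 60 + 37 = 144337.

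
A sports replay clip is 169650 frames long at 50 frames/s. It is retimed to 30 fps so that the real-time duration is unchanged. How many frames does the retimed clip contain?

101790 frames

Target frames = source frames × (target rate / source rate) = 169650 × (30)/(50) = 169650 × 3/5 = 101790.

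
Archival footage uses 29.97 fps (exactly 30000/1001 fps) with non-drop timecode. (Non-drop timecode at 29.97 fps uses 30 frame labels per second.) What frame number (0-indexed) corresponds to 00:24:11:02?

43532

Total seconds to the label: (0 × 3600 + 24 × 60 + 11) = 1451.
Frame index = 1451 × 30 + 2 = 43532.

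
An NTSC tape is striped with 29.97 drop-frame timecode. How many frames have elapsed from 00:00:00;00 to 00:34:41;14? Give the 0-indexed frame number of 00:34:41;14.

62382

Complete 10-minute blocks: 3, each 17982 frames → 53946.
Remaining 4 whole minutes in the current block: 1800 + 3 × 1798 = 7194 frames.
Within the current minute: 41 × 30 + 14 − 2 = 1242 (labels ;00/;01 skipped at this minute). Total = 53946 + 7194 + 1242 = 62382.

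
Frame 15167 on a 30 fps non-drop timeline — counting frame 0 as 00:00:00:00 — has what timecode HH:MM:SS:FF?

00:08:25:17

15167 ÷ 30 = 505 full seconds, remainder 17 frames.
505 s = 0 h 8 min 25 s.
Timecode: 00:08:25:17.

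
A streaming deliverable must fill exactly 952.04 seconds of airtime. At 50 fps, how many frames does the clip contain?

Frames = 952.04 × 50 = 47602.

47602 frames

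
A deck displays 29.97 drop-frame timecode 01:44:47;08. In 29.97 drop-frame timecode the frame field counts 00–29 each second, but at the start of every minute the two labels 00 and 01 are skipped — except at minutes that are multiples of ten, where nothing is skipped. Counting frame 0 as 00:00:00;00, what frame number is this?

As if non-drop at 30 labels/s: (1 × 3600 + 44 × 60 + 47) × 30 + 8 = 188618.
Minute boundaries passed: 104; those not divisible by 10: 104 − 10 = 94; dropped labels = 2 × 94 = 188.
Actual frame index = 188618 − 188 = 188430.

188430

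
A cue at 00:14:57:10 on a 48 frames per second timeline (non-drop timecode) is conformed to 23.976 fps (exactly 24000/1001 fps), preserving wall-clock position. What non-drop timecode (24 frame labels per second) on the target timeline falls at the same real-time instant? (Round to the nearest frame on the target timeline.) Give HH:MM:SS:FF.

00:14:56:07

Source frame index: (0×3600 + 14×60 + 57) × 48 + 10 = 43066.
Real time: 43066 / (48) = 21533/24 s.
Target frame: (21533/24) × (24000/1001) = 21533000/1001 ≈ 21511.489 → 21511.
At 24 labels/s: frame 21511 → 00:14:56:07.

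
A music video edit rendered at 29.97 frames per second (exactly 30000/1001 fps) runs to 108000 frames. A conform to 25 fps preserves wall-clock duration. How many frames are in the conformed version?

90090 frames

Target frames = source frames × (target rate / source rate) = 108000 × (25)/(30000/1001) = 108000 × 1001/1200 = 90090.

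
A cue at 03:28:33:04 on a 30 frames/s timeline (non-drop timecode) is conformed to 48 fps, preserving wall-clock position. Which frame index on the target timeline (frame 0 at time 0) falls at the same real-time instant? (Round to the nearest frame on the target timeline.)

frame 600630

Source frame index: (3×3600 + 28×60 + 33) × 30 + 4 = 375394.
Real time: 375394 / (30) = 187697/15 s.
Target frame: (187697/15) × (48) = 3003152/5 ≈ 600630.400 → 600630.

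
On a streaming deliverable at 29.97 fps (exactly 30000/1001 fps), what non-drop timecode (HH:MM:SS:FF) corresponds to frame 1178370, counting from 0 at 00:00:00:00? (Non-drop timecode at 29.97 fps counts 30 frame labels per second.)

1178370 ÷ 30 = 39279 full seconds, remainder 0 frames.
39279 s = 10 h 54 min 39 s.
Timecode: 10:54:39:00.

10:54:39:00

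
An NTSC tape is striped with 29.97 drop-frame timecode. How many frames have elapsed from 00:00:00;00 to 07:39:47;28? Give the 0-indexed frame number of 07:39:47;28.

Complete 10-minute blocks: 45, each 17982 frames → 809190.
Remaining 9 whole minutes in the current block: 1800 + 8 × 1798 = 16184 frames.
Within the current minute: 47 × 30 + 28 − 2 = 1436 (labels ;00/;01 skipped at this minute). Total = 809190 + 16184 + 1436 = 826810.

826810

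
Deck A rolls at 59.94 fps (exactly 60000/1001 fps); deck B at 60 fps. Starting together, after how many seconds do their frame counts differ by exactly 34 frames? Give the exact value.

The gap grows by |60 − 60000/1001| = 60/1001 frames per second.
Time for a 34-frame gap: 34 ÷ (60/1001) = 17017/30 s.

17017/30 seconds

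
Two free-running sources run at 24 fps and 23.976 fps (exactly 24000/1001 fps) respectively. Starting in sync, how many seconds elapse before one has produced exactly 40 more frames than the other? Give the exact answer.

5005/3 seconds

The gap grows by |24000/1001 − 24| = 24/1001 frames per second.
Time for a 40-frame gap: 40 ÷ (24/1001) = 5005/3 s.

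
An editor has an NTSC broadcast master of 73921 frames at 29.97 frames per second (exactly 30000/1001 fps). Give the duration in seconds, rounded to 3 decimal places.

Running time = 73921 × 1001/30000 = 73994921/30000 s ≈ 2466.497 s.

2466.497 seconds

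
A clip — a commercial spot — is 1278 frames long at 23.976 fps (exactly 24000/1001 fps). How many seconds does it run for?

Running time = 1278 / (24000/1001) = 53.30325 s.

53.30325 seconds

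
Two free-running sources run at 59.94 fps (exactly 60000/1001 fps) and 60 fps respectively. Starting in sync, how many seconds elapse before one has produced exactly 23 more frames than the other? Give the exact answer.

23023/60 seconds

The gap grows by |60 − 60000/1001| = 60/1001 frames per second.
Time for a 23-frame gap: 23 ÷ (60/1001) = 23023/60 s.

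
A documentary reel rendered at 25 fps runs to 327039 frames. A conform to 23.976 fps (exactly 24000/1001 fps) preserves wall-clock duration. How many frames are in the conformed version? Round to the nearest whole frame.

Frames at target rate = 327039 × (24000/1001) / (25) = 313957440/1001 ≈ 313643.796.
Nearest whole frame: 313644.

313644 frames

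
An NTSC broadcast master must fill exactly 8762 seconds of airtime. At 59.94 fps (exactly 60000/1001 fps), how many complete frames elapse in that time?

Frames = 8762 × 60000/1001 = 40440000/77 ≈ 525194.8052.
Complete frames: 525194.

525194 frames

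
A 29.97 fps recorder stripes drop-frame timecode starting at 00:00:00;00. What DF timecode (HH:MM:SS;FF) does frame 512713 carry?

04:45:07;17

Each 10-minute DF block holds 10 × 60 × 30 − 9 × 2 = 17982 frames. 512713 ÷ 17982 → 28 full blocks, remainder 9217.
Within the partial block the first minute is 1800 frames and each further minute 1798, so 5 further minute boundaries passed. Total skipped labels = 18 × 28 + 2 × 5 = 514.
Non-drop label index = 512713 + 514 = 513227; at 30 labels/s that is 04:45:07:17, i.e. DF 04:45:07;17.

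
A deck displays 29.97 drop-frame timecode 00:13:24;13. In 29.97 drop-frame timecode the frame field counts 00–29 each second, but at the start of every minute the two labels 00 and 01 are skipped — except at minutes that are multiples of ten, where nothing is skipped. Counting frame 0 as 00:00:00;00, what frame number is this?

24109

As if non-drop at 30 labels/s: (0 × 3600 + 13 × 60 + 24) × 30 + 13 = 24133.
Minute boundaries passed: 13; those not divisible by 10: 13 − 1 = 12; dropped labels = 2 × 12 = 24.
Actual frame index = 24133 − 24 = 24109.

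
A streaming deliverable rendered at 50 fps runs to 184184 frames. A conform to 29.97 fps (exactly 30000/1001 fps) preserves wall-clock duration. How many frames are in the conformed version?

Target frames = source frames × (target rate / source rate) = 184184 × (30000/1001)/(50) = 184184 × 600/1001 = 110400.

110400 frames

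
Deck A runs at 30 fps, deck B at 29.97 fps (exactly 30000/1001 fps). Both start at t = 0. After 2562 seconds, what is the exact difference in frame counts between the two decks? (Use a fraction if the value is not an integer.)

10980/143 frames

A emits 30 × 2562 = 76860 frames; B emits 30000/1001 × 2562 = 10980000/143.
Difference = 10980/143 frames (≈ 76.7832); B is behind A.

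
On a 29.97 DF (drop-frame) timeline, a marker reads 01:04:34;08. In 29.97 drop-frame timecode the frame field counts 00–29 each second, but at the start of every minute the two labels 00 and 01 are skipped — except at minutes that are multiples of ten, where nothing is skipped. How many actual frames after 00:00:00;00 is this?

As if non-drop at 30 labels/s: (1 × 3600 + 4 × 60 + 34) × 30 + 8 = 116228.
Minute boundaries passed: 64; those not divisible by 10: 64 − 6 = 58; dropped labels = 2 × 58 = 116.
Actual frame index = 116228 − 116 = 116112.

116112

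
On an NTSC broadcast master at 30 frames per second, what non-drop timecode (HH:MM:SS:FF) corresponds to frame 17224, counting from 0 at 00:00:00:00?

00:09:34:04

17224 ÷ 30 = 574 full seconds, remainder 4 frames.
574 s = 0 h 9 min 34 s.
Timecode: 00:09:34:04.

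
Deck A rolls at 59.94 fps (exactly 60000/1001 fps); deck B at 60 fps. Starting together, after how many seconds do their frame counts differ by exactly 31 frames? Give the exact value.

The gap grows by |60 − 60000/1001| = 60/1001 frames per second.
Time for a 31-frame gap: 31 ÷ (60/1001) = 31031/60 s.

31031/60 seconds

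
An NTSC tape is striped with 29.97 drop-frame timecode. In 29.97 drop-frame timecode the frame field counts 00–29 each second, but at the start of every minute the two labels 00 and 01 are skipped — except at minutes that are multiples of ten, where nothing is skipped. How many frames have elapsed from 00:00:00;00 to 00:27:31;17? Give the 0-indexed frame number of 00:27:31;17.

49497

Complete 10-minute blocks: 2, each 17982 frames → 35964.
Remaining 7 whole minutes in the current block: 1800 + 6 × 1798 = 12588 frames.
Within the current minute: 31 × 30 + 17 − 2 = 945 (labels ;00/;01 skipped at this minute). Total = 35964 + 12588 + 945 = 49497.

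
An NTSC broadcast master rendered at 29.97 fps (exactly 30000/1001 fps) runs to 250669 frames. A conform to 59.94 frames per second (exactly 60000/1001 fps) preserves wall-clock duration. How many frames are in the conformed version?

501338 frames

Target frames = source frames × (target rate / source rate) = 250669 × (60000/1001)/(30000/1001) = 250669 × 2 = 501338.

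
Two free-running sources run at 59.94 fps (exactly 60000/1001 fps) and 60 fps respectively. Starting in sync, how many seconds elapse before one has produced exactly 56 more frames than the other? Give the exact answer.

14014/15 seconds

The gap grows by |60 − 60000/1001| = 60/1001 frames per second.
Time for a 56-frame gap: 56 ÷ (60/1001) = 14014/15 s.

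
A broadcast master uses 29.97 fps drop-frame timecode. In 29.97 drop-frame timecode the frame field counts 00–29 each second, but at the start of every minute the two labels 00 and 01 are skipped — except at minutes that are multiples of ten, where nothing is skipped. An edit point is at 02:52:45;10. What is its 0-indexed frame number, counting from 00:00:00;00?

Complete 10-minute blocks: 17, each 17982 frames → 305694.
Remaining 2 whole minutes in the current block: 1800 + 1 × 1798 = 3598 frames.
Within the current minute: 45 × 30 + 10 − 2 = 1358 (labels ;00/;01 skipped at this minute). Total = 305694 + 3598 + 1358 = 310650.

310650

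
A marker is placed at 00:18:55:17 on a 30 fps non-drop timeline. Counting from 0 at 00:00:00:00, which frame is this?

Total seconds to the label: (0 × 3600 + 18 × 60 + 55) = 1135.
Frame index = 1135 × 30 + 17 = 34067.

34067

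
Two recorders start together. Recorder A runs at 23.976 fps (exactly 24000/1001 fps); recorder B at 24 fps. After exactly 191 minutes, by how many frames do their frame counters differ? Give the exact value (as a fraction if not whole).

191 min = 11460 s.
A emits 24000/1001 × 11460 = 275040000/1001 frames; B emits 24 × 11460 = 275040.
Difference = 275040/1001 frames (≈ 274.7652); B is ahead of A.

275040/1001 frames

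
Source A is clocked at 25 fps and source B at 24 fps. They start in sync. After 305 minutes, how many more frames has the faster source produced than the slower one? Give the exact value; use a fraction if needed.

18300 frames

305 min = 18300 s.
A emits 25 × 18300 = 457500 frames; B emits 24 × 18300 = 439200.
Difference = 18300 frames; B is behind A.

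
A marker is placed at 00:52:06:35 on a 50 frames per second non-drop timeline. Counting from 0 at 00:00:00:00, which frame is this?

Total seconds to the label: (0 × 3600 + 52 × 60 + 6) = 3126.
Frame index = 3126 × 50 + 35 = 156335.

156335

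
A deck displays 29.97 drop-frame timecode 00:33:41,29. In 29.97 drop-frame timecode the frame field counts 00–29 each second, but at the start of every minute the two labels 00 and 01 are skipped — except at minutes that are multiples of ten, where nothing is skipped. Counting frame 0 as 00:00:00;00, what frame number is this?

As if non-drop at 30 labels/s: (0 × 3600 + 33 × 60 + 41) × 30 + 29 = 60659.
Minute boundaries passed: 33; those not divisible by 10: 33 − 3 = 30; dropped labels = 2 × 30 = 60.
Actual frame index = 60659 − 60 = 60599.

60599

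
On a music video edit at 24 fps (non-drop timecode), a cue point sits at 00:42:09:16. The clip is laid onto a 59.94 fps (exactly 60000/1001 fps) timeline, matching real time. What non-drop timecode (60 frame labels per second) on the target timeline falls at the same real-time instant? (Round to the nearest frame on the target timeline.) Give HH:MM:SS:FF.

00:42:07:08

Source frame index: (0×3600 + 42×60 + 9) × 24 + 16 = 60712.
Real time: 60712 / (24) = 7589/3 s.
Target frame: (7589/3) × (60000/1001) = 151780000/1001 ≈ 151628.372 → 151628.
At 60 labels/s: frame 151628 → 00:42:07:08.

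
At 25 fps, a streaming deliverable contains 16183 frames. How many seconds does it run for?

647.32 seconds

Running time = 16183 / (25) = 647.32 s.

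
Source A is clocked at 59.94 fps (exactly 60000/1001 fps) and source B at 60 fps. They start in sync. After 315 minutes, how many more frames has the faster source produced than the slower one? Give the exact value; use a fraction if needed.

315 min = 18900 s.
A emits 60000/1001 × 18900 = 162000000/143 frames; B emits 60 × 18900 = 1134000.
Difference = 162000/143 frames (≈ 1132.8671); B is ahead of A.

162000/143 frames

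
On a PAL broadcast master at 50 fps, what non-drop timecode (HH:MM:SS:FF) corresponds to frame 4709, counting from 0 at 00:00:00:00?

4709 ÷ 50 = 94 full seconds, remainder 9 frames.
94 s = 0 h 1 min 34 s.
Timecode: 00:01:34:09.

00:01:34:09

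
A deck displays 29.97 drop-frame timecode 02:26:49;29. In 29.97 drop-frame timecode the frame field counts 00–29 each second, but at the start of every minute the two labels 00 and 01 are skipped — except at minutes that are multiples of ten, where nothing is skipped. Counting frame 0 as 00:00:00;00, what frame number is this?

As if non-drop at 30 labels/s: (2 × 3600 + 26 × 60 + 49) × 30 + 29 = 264299.
Minute boundaries passed: 146; those not divisible by 10: 146 − 14 = 132; dropped labels = 2 × 132 = 264.
Actual frame index = 264299 − 264 = 264035.

264035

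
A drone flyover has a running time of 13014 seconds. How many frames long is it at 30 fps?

Frames = 13014 × 30 = 390420.

390420 frames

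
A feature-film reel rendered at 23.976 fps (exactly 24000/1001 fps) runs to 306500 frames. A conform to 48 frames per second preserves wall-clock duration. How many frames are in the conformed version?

Target frames = source frames × (target rate / source rate) = 306500 × (48)/(24000/1001) = 306500 × 1001/500 = 613613.

613613 frames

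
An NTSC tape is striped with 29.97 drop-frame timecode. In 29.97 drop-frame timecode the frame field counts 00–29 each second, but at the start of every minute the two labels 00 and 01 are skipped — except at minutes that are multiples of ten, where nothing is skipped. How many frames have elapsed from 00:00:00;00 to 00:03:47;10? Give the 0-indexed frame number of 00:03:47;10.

6814

As if non-drop at 30 labels/s: (0 × 3600 + 3 × 60 + 47) × 30 + 10 = 6820.
Minute boundaries passed: 3; those not divisible by 10: 3 − 0 = 3; dropped labels = 2 × 3 = 6.
Actual frame index = 6820 − 6 = 6814.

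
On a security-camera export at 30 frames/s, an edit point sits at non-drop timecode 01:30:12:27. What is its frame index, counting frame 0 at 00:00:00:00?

Total seconds to the label: (1 × 3600 + 30 × 60 + 12) = 5412.
Frame index = 5412 × 30 + 27 = 162387.

162387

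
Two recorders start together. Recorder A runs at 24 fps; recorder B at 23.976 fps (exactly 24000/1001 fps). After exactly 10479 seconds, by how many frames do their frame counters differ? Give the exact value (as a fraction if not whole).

A emits 24 × 10479 = 251496 frames; B emits 24000/1001 × 10479 = 35928000/143.
Difference = 35928/143 frames (≈ 251.2448); B is behind A.

35928/143 frames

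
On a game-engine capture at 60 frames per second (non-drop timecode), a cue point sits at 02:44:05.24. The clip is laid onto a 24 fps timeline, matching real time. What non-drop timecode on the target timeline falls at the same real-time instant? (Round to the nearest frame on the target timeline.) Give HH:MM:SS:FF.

02:44:05:10

Source frame index: (2×3600 + 44×60 + 5) × 60 + 24 = 590724.
Real time: 590724 / (60) = 49227/5 s.
Target frame: (49227/5) × (24) = 1181448/5 ≈ 236289.600 → 236290.
At 24 labels/s: frame 236290 → 02:44:05:10.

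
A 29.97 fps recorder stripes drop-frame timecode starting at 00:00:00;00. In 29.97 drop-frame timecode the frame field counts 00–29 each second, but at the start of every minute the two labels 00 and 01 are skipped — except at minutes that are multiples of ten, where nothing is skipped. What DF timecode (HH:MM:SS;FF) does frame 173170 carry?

01:36:18;04

Ten DF minutes hold 17982 frames, so frame 173170 lies in block 9 (frames 161838–179819) with 11332 frames into that block.
The block's first minute is 1800 frames and the rest 1798 each; 11332 frames reaches minute 6, so 9 × 18 + 6 × 2 = 174 labels have been skipped so far.
Adding those back, label number 173170 + 174 = 173344 at 30 labels/s is 5778 s + 4 f = 1 h 36 min 18 s frame 4, i.e. 01:36:18;04.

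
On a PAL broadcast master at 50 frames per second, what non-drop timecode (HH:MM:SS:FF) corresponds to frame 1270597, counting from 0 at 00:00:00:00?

1270597 ÷ 50 = 25411 full seconds, remainder 47 frames.
25411 s = 7 h 3 min 31 s.
Timecode: 07:03:31:47.

07:03:31:47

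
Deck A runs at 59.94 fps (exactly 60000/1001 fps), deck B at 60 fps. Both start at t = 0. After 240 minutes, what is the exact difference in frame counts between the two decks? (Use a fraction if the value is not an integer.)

240 min = 14400 s.
A emits 60000/1001 × 14400 = 864000000/1001 frames; B emits 60 × 14400 = 864000.
Difference = 864000/1001 frames (≈ 863.1369); B is ahead of A.

864000/1001 frames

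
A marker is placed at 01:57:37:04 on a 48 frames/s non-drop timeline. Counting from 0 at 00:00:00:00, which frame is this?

Total seconds to the label: (1 × 3600 + 57 × 60 + 37) = 7057.
Frame index = 7057 × 48 + 4 = 338740.

338740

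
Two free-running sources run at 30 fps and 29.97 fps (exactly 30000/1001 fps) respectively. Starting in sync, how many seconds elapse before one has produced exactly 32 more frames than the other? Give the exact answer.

16016/15 seconds

The gap grows by |30000/1001 − 30| = 30/1001 frames per second.
Time for a 32-frame gap: 32 ÷ (30/1001) = 16016/15 s.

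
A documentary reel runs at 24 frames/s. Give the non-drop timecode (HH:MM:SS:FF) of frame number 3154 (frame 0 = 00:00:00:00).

3154 ÷ 24 = 131 full seconds, remainder 10 frames.
131 s = 0 h 2 min 11 s.
Timecode: 00:02:11:10.

00:02:11:10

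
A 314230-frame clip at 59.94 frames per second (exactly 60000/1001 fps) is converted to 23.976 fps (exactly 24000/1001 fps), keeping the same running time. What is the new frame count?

125692 frames

Target frames = source frames × (target rate / source rate) = 314230 × (24000/1001)/(60000/1001) = 314230 × 2/5 = 125692.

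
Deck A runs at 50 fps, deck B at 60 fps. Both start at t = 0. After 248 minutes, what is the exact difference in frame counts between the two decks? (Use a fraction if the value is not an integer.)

248 min = 14880 s.
A emits 50 × 14880 = 744000 frames; B emits 60 × 14880 = 892800.
Difference = 148800 frames; B is ahead of A.

148800 frames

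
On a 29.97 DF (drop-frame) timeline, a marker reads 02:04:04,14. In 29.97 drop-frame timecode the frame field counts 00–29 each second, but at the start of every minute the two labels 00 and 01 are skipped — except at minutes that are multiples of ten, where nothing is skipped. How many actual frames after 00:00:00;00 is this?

Complete 10-minute blocks: 12, each 17982 frames → 215784.
Remaining 4 whole minutes in the current block: 1800 + 3 × 1798 = 7194 frames.
Within the current minute: 4 × 30 + 14 − 2 = 132 (labels ;00/;01 skipped at this minute). Total = 215784 + 7194 + 132 = 223110.

223110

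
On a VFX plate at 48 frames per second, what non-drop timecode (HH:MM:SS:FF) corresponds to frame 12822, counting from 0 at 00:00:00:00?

00:04:27:06

12822 ÷ 48 = 267 full seconds, remainder 6 frames.
267 s = 0 h 4 min 27 s.
Timecode: 00:04:27:06.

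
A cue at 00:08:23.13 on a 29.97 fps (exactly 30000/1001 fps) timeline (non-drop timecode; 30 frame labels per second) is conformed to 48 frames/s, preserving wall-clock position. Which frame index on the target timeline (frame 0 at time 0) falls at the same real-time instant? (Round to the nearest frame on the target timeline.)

Source frame index: (0×3600 + 8×60 + 23) × 30 + 13 = 15103.
Real time: 15103 / (30000/1001) = 15118103/30000 s.
Target frame: (15118103/30000) × (48) = 15118103/625 ≈ 24188.965 → 24189.

frame 24189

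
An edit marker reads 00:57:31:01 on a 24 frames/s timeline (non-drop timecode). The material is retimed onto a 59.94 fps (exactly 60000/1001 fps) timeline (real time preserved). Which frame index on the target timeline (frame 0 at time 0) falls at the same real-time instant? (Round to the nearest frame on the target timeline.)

frame 206856

Source frame index: (0×3600 + 57×60 + 31) × 24 + 1 = 82825.
Real time: 82825 / (24) = 82825/24 s.
Target frame: (82825/24) × (60000/1001) = 207062500/1001 ≈ 206855.644 → 206856.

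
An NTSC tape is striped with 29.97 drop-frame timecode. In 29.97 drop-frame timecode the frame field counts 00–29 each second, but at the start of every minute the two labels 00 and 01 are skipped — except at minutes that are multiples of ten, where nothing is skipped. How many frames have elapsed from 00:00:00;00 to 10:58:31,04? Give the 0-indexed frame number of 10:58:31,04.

Complete 10-minute blocks: 65, each 17982 frames → 1168830.
Remaining 8 whole minutes in the current block: 1800 + 7 × 1798 = 14386 frames.
Within the current minute: 31 × 30 + 4 − 2 = 932 (labels ;00/;01 skipped at this minute). Total = 1168830 + 14386 + 932 = 1184148.

1184148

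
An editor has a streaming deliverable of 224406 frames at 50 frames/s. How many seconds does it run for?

Running time = 224406 / (50) = 4488.12 s.

4488.12 seconds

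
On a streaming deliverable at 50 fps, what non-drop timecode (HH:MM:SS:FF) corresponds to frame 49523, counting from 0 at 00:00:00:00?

00:16:30:23

49523 ÷ 50 = 990 full seconds, remainder 23 frames.
990 s = 0 h 16 min 30 s.
Timecode: 00:16:30:23.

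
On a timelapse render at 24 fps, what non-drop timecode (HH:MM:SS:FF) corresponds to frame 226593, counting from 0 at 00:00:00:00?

226593 ÷ 24 = 9441 full seconds, remainder 9 frames.
9441 s = 2 h 37 min 21 s.
Timecode: 02:37:21:09.

02:37:21:09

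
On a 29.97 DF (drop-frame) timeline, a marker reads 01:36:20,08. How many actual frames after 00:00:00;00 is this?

As if non-drop at 30 labels/s: (1 × 3600 + 36 × 60 + 20) × 30 + 8 = 173408.
Minute boundaries passed: 96; those not divisible by 10: 96 − 9 = 87; dropped labels = 2 × 87 = 174.
Actual frame index = 173408 − 174 = 173234.

173234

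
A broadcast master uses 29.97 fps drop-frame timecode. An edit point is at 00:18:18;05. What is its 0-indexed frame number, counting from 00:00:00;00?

32911

Complete 10-minute blocks: 1, each 17982 frames → 17982.
Remaining 8 whole minutes in the current block: 1800 + 7 × 1798 = 14386 frames.
Within the current minute: 18 × 30 + 5 − 2 = 543 (labels ;00/;01 skipped at this minute). Total = 17982 + 14386 + 543 = 32911.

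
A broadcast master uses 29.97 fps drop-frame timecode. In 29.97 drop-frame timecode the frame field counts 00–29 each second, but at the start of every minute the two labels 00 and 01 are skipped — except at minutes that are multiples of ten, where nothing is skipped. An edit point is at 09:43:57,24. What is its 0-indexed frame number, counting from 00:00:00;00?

Complete 10-minute blocks: 58, each 17982 frames → 1042956.
Remaining 3 whole minutes in the current block: 1800 + 2 × 1798 = 5396 frames.
Within the current minute: 57 × 30 + 24 − 2 = 1732 (labels ;00/;01 skipped at this minute). Total = 1042956 + 5396 + 1732 = 1050084.

1050084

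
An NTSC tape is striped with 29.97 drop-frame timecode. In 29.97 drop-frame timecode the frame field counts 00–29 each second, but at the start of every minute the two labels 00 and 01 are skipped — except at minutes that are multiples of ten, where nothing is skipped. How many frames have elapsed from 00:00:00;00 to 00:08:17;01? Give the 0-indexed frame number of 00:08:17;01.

14895

Complete 10-minute blocks: 0, each 17982 frames → 0.
Remaining 8 whole minutes in the current block: 1800 + 7 × 1798 = 14386 frames.
Within the current minute: 17 × 30 + 1 − 2 = 509 (labels ;00/;01 skipped at this minute). Total = 0 + 14386 + 509 = 14895.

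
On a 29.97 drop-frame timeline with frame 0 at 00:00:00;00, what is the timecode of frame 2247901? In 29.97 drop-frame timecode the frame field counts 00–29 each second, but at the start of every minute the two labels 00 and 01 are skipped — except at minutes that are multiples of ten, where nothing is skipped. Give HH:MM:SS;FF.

20:50:05;01

Ten DF minutes hold 17982 frames, so frame 2247901 lies in block 125 (frames 2247750–2265731) with 151 frames into that block.
The block's first minute is 1800 frames and the rest 1798 each; 151 frames reaches minute 0, so 125 × 18 + 0 × 2 = 2250 labels have been skipped so far.
Adding those back, label number 2247901 + 2250 = 2250151 at 30 labels/s is 75005 s + 1 f = 20 h 50 min 5 s frame 1, i.e. 20:50:05;01.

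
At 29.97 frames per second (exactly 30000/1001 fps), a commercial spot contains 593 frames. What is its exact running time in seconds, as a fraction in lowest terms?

Running time = 593 ÷ (30000/1001) = 593 × 1001/30000 = 593593/30000 s.

593593/30000 seconds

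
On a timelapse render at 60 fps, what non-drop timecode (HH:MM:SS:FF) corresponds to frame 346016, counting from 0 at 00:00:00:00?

346016 ÷ 60 = 5766 full seconds, remainder 56 frames.
5766 s = 1 h 36 min 6 s.
Timecode: 01:36:06:56.

01:36:06:56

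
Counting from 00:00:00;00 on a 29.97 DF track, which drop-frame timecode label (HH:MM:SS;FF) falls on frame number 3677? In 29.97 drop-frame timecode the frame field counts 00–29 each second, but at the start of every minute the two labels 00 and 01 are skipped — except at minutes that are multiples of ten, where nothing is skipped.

Each 10-minute DF block holds 10 × 60 × 30 − 9 × 2 = 17982 frames. 3677 ÷ 17982 → 0 full blocks, remainder 3677.
Within the partial block the first minute is 1800 frames and each further minute 1798, so 2 further minute boundaries passed. Total skipped labels = 18 × 0 + 2 × 2 = 4.
Non-drop label index = 3677 + 4 = 3681; at 30 labels/s that is 00:02:02:21, i.e. DF 00:02:02;21.

00:02:02;21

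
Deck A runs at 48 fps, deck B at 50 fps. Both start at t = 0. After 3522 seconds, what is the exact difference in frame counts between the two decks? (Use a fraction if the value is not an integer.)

A emits 48 × 3522 = 169056 frames; B emits 50 × 3522 = 176100.
Difference = 7044 frames; B is ahead of A.

7044 frames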